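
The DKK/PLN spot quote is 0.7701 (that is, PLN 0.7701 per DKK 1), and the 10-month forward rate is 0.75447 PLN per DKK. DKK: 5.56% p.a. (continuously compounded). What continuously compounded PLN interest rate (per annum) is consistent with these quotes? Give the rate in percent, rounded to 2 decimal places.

T = 10/12 years.
F/S = 0.75447/0.7701 = 0.9797039 = (growth of PLN) / (growth of DKK).
The DKK side grows by e^(0.0556×10/12) = 1.0474235.
Hence g_PLN = 1.0261649.
r = ln(1.0261649)/(10/12) = 0.030994 → 3.10%.

3.10%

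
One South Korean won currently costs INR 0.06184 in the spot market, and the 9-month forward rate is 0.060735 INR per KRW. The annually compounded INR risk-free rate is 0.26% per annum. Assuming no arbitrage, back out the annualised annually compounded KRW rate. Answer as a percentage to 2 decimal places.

T = 9/12 years.
By CIP, F/S equals the INR-to-KRW growth ratio: 0.060735/0.06184 = 0.9821313.
INR growth factor: (1 + 0.0026)^(9/12) = 1.0019494.
So the KRW growth factor = 1.0201787.
Annualise: 1.0201787^(12/9) − 1 = 0.026995 = 2.70%.

2.70%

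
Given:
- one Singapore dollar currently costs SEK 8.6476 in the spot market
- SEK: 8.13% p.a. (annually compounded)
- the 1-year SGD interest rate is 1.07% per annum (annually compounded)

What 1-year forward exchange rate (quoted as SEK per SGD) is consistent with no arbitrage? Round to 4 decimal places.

T = 1 year.
Growth of 1 SEK over T: (1 + 0.0813)^1 = 1.081300.
Growth of 1 SGD over T: (1 + 0.0107)^1 = 1.010700.
Forward (SEK per SGD) = 8.6476 × 1.081300 / 1.010700 = 9.251657.

9.2517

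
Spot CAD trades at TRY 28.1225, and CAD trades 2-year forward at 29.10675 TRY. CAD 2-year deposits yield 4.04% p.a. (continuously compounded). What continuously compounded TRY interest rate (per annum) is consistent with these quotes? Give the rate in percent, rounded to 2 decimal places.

T = 2 years.
By CIP, F/S equals the TRY-to-CAD growth ratio: 29.10675/28.1225 = 1.0349987.
The CAD side grows by e^(0.0404×2) = 1.084154.
Hence g_TRY = 1.122098.
Take logs: ln 1.122098 / 2 = 0.057600, so 5.76%.

5.76%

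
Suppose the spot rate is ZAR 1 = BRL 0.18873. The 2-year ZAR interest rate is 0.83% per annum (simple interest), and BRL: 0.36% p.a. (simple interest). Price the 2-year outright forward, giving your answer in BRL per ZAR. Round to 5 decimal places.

T = 2 years.
Growth of 1 BRL over T: 1 + 0.0036×2 = 1.007200.
Growth of 1 ZAR over T: 1 + 0.0083×2 = 1.016600.
Forward (BRL per ZAR) = 0.18873 × 1.007200 / 1.016600 = 0.1869849.

0.18698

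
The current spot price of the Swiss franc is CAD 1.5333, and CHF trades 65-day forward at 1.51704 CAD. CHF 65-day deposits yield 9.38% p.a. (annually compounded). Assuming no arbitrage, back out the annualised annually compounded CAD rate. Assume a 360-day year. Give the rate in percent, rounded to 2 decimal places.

T = 65/360 years.
F/S = 1.51704/1.5333 = 0.9893954 = (growth of CAD) / (growth of CHF).
CHF growth factor: (1 + 0.0938)^(65/360) = 1.016320.
Hence g_CAD = 1.0055423.
r = 1.0055423^(360/65) − 1 = 0.031084 → 3.11%.

3.11%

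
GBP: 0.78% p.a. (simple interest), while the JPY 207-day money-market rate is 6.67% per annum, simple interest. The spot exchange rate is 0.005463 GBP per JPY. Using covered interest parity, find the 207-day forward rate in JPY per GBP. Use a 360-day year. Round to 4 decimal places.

189.2214

T = 207/360 years.
GBP growth factor: 1 + 0.0078×207/360 = 1.004485.
Growth of 1 JPY over T: 1 + 0.0667×207/360 = 1.0383525.
CIP: F = S · (grow GBP)/(grow JPY) = 0.005463 × 1.004485/1.0383525 = 0.00528481566 GBP per JPY.
Quoted the other way: 1/0.00528481566 = 189.2214 JPY per GBP.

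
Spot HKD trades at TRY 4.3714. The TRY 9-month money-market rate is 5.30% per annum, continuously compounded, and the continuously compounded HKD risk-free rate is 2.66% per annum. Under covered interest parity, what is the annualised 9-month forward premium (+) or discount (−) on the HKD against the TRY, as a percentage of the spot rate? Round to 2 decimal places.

T = 9/12 years.
F = S · g_TRY/g_HKD = 4.3714 × 1.0405506/1.0201503 = 4.4588164.
Annualised premium = (F − S)/S × (1/T) = (4.4588164 − 4.3714)/4.3714 ÷ (9/12) = 2.67%.

+2.67%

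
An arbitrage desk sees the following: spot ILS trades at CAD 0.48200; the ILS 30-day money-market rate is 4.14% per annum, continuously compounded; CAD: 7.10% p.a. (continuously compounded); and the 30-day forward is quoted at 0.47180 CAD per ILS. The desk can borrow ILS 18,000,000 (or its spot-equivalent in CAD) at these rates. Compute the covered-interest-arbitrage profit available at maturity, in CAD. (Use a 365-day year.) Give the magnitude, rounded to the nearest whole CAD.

CAD 205,431

T = 30/365 years.
Invest the ILS and cover forward: 18,000,000 × 1.003408536 × 0.47180 = CAD 8,521,346.65.
Convert at spot and invest in CAD: 18,000,000 × 0.48200 × 1.005852677 = CAD 8,726,777.83.
The quoted forward undervalues ILS, so borrow ILS, convert to CAD at spot, deposit the CAD at 7.10%, and buy ILS forward at 0.47180 to cover the loan.
The gap between the two covered legs is CAD 205,431.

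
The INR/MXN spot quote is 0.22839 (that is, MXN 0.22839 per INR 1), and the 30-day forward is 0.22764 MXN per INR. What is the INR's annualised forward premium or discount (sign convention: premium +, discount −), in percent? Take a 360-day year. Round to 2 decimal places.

T = 30/360 years.
(F − S)/S = (0.22764 − 0.22839)/0.22839 = -0.0032839.
Annualise by dividing by T: -0.0032839 / (30/360) = -0.039407 → -3.94%.

-3.94%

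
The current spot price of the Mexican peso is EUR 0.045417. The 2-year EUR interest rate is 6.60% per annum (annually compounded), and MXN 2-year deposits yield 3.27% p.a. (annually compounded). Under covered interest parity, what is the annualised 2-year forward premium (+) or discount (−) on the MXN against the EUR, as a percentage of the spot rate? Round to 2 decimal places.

T = 2 years.
F = S · g_EUR/g_MXN = 0.045417 × 1.136356/1.0664693 = 0.048393217.
Annualised premium = (F − S)/S × (1/T) = (0.048393217 − 0.045417)/0.045417 ÷ 2 = 3.28%.

+3.28%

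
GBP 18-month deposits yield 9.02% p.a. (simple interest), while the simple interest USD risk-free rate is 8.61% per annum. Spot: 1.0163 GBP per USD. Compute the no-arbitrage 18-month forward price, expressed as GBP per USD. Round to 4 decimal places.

T = 18/12 years.
Growth of 1 GBP over T: 1 + 0.0902×18/12 = 1.135300.
Growth of 1 USD over T: 1 + 0.0861×18/12 = 1.129150.
CIP: F = S · (grow GBP)/(grow USD) = 1.0163 × 1.135300/1.129150 = 1.021835 GBP per USD.

1.0218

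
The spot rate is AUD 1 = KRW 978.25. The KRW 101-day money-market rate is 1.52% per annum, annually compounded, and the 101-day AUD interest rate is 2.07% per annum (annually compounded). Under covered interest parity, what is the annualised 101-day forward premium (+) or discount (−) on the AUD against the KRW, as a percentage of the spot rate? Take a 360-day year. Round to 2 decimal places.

-0.54%

T = 101/360 years.
CIP forward (KRW per AUD) = 978.25 × 1.0042413/1.0057648 = 976.76818.
Annualised premium = (F − S)/S × (1/T) = (976.76818 − 978.25)/978.25 ÷ (101/360) = -0.54%.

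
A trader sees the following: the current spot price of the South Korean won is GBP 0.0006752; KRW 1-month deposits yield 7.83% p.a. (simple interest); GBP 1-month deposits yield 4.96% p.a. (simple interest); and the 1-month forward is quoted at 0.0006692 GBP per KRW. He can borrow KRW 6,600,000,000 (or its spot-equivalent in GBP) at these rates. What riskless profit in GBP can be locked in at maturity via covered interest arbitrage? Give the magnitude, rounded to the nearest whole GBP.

T = 1/12 years.
Invest the KRW and cover forward: 6,600,000,000 × 1.006525 × 0.0006692 = GBP 4,445,539.10.
Convert at spot and invest in GBP: 6,600,000,000 × 0.0006752 × 1.004133333 = GBP 4,474,739.45.
The quoted forward undervalues KRW, so borrow KRW, convert to GBP at spot, deposit the GBP at 4.96%, and buy KRW forward at 0.0006692 to cover the loan.
Profit = 4,474,739.45 − 4,445,539.10 = GBP 29,200.

GBP 29,200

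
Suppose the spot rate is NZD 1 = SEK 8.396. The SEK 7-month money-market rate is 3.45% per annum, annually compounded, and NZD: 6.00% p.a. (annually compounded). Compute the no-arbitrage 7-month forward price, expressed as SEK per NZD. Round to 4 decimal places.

8.2776

T = 7/12 years.
SEK accumulates by (1 + 0.0345)^(7/12) = 1.0199827.
NZD accumulates by (1 + 0.0600)^(7/12) = 1.0345745.
CIP: F = S · (grow SEK)/(grow NZD) = 8.396 × 1.0199827/1.0345745 = 8.277582 SEK per NZD.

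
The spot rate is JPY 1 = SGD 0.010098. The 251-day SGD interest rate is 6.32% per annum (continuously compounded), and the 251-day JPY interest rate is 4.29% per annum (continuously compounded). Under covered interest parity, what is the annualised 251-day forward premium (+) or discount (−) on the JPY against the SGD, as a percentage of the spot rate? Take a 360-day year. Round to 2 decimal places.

+2.04%

T = 251/360 years.
No-arbitrage forward: 0.010098 × 1.0450497 / 1.0303627 = 0.010241939 SGD/JPY.
Annualised premium = (F − S)/S × (1/T) = (0.010241939 − 0.010098)/0.010098 ÷ (251/360) = 2.04%.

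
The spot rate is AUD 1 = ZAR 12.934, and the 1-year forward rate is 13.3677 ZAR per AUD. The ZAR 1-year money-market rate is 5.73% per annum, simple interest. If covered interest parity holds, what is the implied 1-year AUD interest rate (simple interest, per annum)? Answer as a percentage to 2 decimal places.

2.30%

T = 1 year.
CIP gives F = S · g_ZAR/g_AUD, so g_ZAR/g_AUD = 13.3677/12.934 = 1.0335318.
ZAR growth factor: 1 + 0.0573×1 = 1.057300.
Hence g_AUD = 1.0229971.
(1.0229971 − 1)/T = 0.022997, i.e. 2.30%.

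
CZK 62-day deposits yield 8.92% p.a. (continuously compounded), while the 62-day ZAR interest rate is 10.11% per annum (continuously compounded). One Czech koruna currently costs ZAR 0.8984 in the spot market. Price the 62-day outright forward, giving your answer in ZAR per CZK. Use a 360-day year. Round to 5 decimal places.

0.90024

T = 62/360 years.
ZAR growth factor: e^(0.1011×62/360) = 1.0175641.
Growth of 1 CZK over T: e^(0.0892×62/360) = 1.0154808.
CIP: F = S · (grow ZAR)/(grow CZK) = 0.8984 × 1.0175641/1.0154808 = 0.9002431 ZAR per CZK.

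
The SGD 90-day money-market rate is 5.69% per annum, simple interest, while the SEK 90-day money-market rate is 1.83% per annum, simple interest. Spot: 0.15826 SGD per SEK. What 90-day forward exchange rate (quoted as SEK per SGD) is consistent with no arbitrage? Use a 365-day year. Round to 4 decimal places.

T = 90/365 years.
SGD growth factor: 1 + 0.0569×90/365 = 1.0140301.
SEK accumulates by 1 + 0.0183×90/365 = 1.0045123.
CIP: F = S · (grow SGD)/(grow SEK) = 0.15826 × 1.0140301/1.0045123 = 0.1597595 SGD per SEK.
Quoted the other way: 1/0.1597595 = 6.2594 SEK per SGD.

6.2594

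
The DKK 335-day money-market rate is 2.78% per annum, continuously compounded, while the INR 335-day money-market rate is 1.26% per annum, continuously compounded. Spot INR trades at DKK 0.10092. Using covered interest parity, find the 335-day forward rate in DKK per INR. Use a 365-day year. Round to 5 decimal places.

T = 335/365 years.
DKK growth factor: e^(0.0278×335/365) = 1.0258434.
Growth of 1 INR over T: e^(0.0126×335/365) = 1.0116315.
CIP: F = S · (grow DKK)/(grow INR) = 0.10092 × 1.0258434/1.0116315 = 0.1023378 DKK per INR.

0.10234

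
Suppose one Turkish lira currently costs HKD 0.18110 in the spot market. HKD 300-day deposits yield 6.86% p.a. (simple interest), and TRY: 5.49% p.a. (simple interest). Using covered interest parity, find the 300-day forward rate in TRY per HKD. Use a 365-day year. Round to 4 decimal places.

T = 300/365 years.
HKD accumulates by 1 + 0.0686×300/365 = 1.0563836.
TRY growth factor: 1 + 0.0549×300/365 = 1.0451233.
Forward (HKD per TRY) = 0.1811 × 1.0563836 / 1.0451233 = 0.1830512.
Invert for TRY per HKD: 1 / 0.1830512 = 5.4630.

5.4630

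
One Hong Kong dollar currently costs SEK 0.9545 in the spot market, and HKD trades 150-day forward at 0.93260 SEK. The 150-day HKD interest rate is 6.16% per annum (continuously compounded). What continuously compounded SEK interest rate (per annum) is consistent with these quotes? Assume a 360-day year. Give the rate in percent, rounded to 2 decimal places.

T = 150/360 years.
F/S = 0.9326/0.9545 = 0.9770561 = (growth of SEK) / (growth of HKD).
HKD growth factor: e^(0.0616×150/360) = 1.0259989.
Hence g_SEK = 1.0024585.
Take logs: ln 1.0024585 / (150/360) = 0.005893, so 0.59%.

0.59%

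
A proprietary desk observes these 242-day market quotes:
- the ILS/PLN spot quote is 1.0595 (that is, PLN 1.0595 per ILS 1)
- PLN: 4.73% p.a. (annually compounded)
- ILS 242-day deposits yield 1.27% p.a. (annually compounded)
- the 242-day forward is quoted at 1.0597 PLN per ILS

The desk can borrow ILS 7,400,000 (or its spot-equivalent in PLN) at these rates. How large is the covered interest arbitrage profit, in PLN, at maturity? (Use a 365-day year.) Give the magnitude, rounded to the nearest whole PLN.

PLN 176,587

T = 242/365 years.
Route A — deposit ILS, sell forward: 7,400,000 × 1.008402357 × 1.0597 = PLN 7,907,669.44.
Route B — convert at spot, deposit PLN: 7,400,000 × 1.0595 × 1.03111574 = PLN 8,084,256.74.
The quoted forward undervalues ILS, so borrow ILS, convert to PLN at spot, deposit the PLN at 4.73%, and buy ILS forward at 1.0597 to cover the loan.
The gap between the two covered legs is PLN 176,587.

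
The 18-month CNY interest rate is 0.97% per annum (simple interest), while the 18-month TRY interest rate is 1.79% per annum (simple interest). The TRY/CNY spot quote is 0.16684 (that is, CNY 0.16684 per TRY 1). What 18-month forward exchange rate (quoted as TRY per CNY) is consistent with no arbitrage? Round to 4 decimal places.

6.0664

T = 18/12 years.
CNY accumulates by 1 + 0.0097×18/12 = 1.014550.
TRY accumulates by 1 + 0.0179×18/12 = 1.026850.
So F = 0.16684 × 1.014550 / 1.026850 = 0.1648415 (CNY/TRY).
Invert for TRY per CNY: 1 / 0.1648415 = 6.0664.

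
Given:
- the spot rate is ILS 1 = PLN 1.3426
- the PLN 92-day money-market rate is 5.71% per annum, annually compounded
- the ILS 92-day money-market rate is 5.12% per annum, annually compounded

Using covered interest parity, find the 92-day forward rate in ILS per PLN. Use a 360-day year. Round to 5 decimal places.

0.74376

T = 92/360 years.
PLN accumulates by (1 + 0.0571)^(92/360) = 1.014292.
Growth of 1 ILS over T: (1 + 0.0512)^(92/360) = 1.0128423.
So F = 1.3426 × 1.014292 / 1.0128423 = 1.344522 (PLN/ILS).
Quoted the other way: 1/1.344522 = 0.74376 ILS per PLN.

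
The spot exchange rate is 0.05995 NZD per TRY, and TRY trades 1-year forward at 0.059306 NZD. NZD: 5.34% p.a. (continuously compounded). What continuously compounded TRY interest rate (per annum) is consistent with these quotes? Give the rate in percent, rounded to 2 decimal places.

6.42%

T = 1 year.
F/S = 0.059306/0.05995 = 0.9892577 = (growth of NZD) / (growth of TRY).
The NZD side grows by e^(0.0534×1) = 1.0548515.
Hence g_TRY = 1.0663061.
Take logs: ln 1.0663061 / 1 = 0.064200, so 6.42%.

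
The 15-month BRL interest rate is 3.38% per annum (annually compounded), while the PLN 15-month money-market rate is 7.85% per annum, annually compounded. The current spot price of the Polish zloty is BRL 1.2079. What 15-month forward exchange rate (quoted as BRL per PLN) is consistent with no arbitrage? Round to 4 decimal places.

1.1456

T = 15/12 years.
BRL accumulates by (1 + 0.0338)^(15/12) = 1.042427.
PLN accumulates by (1 + 0.0785)^(15/12) = 1.0990696.
Forward (BRL per PLN) = 1.2079 × 1.042427 / 1.0990696 = 1.145649.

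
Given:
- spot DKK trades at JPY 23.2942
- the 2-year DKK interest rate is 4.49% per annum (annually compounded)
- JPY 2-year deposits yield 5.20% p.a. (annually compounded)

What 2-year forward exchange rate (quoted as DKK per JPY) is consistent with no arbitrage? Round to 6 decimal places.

T = 2 years.
JPY growth factor: (1 + 0.0520)^2 = 1.106704.
Growth of 1 DKK over T: (1 + 0.0449)^2 = 1.091816.
Forward (JPY per DKK) = 23.2942 × 1.106704 / 1.091816 = 23.61184.
Quoted the other way: 1/23.61184 = 0.042352 DKK per JPY.

0.042352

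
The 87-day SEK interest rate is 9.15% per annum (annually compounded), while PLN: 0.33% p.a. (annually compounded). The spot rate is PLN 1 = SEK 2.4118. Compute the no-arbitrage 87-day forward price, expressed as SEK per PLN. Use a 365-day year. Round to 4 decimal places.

2.4607

T = 87/365 years.
SEK accumulates by (1 + 0.0915)^(87/365) = 1.021088.
Growth of 1 PLN over T: (1 + 0.0033)^(87/365) = 1.0007856.
CIP: F = S · (grow SEK)/(grow PLN) = 2.4118 × 1.021088/1.0007856 = 2.460727 SEK per PLN.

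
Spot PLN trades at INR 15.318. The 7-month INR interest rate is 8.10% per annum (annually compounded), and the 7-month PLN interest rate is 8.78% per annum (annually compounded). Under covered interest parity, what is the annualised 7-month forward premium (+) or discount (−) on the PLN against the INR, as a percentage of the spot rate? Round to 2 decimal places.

T = 7/12 years.
No-arbitrage forward: 15.318 × 1.0464817 / 1.0503167 = 15.262070 INR/PLN.
Annualised premium = (F − S)/S × (1/T) = (15.262070 − 15.318)/15.318 ÷ (7/12) = -0.63%.

-0.63%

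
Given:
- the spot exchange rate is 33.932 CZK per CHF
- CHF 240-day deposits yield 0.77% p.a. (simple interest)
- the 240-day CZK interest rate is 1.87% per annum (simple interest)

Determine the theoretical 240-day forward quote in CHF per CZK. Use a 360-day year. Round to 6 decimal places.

0.029257

T = 240/360 years.
Growth of 1 CZK over T: 1 + 0.0187×240/360 = 1.0124667.
CHF growth factor: 1 + 0.0077×240/360 = 1.0051333.
CIP: F = S · (grow CZK)/(grow CHF) = 33.932 × 1.0124667/1.0051333 = 34.17957 CZK per CHF.
Invert for CHF per CZK: 1 / 34.17957 = 0.029257.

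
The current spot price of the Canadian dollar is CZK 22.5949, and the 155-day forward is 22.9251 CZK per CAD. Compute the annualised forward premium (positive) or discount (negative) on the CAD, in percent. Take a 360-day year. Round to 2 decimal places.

T = 155/360 years.
(F − S)/S = (22.9251 − 22.5949)/22.5949 = 0.0146139.
×(1/T) gives 3.39% p.a.

+3.39%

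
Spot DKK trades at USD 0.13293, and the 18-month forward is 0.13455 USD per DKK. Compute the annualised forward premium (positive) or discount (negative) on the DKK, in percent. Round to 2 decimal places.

T = 18/12 years.
Period premium: (0.13455 − 0.13293)/0.13293 = 0.0121869.
×(1/T) gives 0.81% p.a.

+0.81%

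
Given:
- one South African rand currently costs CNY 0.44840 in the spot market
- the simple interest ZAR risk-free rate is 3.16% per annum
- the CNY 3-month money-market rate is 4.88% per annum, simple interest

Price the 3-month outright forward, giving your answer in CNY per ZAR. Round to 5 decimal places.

T = 3/12 years.
CNY accumulates by 1 + 0.0488×3/12 = 1.012200.
ZAR growth factor: 1 + 0.0316×3/12 = 1.007900.
So F = 0.4484 × 1.012200 / 1.007900 = 0.4503130 (CNY/ZAR).

0.45031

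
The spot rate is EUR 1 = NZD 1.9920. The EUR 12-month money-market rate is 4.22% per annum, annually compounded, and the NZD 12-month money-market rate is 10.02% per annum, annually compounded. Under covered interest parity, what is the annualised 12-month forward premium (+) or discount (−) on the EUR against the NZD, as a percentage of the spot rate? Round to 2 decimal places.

T = 1 year.
No-arbitrage forward: 1.992 × 1.100200 / 1.042200 = 2.1028578 NZD/EUR.
(F − S)/S ÷ T = (2.1028578 − 1.992)/1.992/1 = 0.055652 → 5.57%.

+5.57%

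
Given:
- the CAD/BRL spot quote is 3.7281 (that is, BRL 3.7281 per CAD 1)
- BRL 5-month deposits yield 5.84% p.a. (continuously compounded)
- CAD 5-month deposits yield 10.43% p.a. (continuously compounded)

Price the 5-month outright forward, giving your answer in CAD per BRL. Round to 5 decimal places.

T = 5/12 years.
BRL growth factor: e^(0.0584×5/12) = 1.0246318.
Growth of 1 CAD over T: e^(0.1043×5/12) = 1.0444165.
So F = 3.7281 × 1.0246318 / 1.0444165 = 3.657477 (BRL/CAD).
Invert for CAD per BRL: 1 / 3.657477 = 0.27341.

0.27341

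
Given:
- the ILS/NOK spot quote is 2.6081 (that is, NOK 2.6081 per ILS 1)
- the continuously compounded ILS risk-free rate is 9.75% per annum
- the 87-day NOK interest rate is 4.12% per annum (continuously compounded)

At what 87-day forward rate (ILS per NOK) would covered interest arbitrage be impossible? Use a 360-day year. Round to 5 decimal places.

T = 87/360 years.
NOK growth factor: e^(0.0412×87/360) = 1.0100064.
Growth of 1 ILS over T: e^(0.0975×87/360) = 1.0238423.
So F = 2.6081 × 1.0100064 / 1.0238423 = 2.572855 (NOK/ILS).
Quoted the other way: 1/2.572855 = 0.38867 ILS per NOK.

0.38867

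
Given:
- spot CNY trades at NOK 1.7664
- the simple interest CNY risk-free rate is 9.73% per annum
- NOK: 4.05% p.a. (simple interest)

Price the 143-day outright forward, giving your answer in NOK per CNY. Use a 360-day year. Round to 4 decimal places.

1.7280

T = 143/360 years.
NOK growth factor: 1 + 0.0405×143/360 = 1.0160875.
CNY growth factor: 1 + 0.0973×143/360 = 1.0386497.
So F = 1.7664 × 1.0160875 / 1.0386497 = 1.728029 (NOK/CNY).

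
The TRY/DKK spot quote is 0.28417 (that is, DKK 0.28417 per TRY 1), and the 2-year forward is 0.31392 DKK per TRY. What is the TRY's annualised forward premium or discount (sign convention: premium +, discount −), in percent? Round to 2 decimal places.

T = 2 years.
TRY trades forward at +10.46909% vs spot over the period.
×(1/T) gives 5.23% p.a.

+5.23%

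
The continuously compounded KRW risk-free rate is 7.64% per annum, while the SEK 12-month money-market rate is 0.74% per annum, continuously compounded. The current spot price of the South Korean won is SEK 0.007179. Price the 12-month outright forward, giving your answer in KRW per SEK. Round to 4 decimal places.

T = 1 year.
SEK accumulates by e^(0.0074×1) = 1.007427448.
KRW accumulates by e^(0.0764×1) = 1.079394246.
Forward (SEK per KRW) = 0.007179 × 1.007427448 / 1.079394246 = 0.00670035224.
Invert for KRW per SEK: 1 / 0.00670035224 = 149.2459.

149.2459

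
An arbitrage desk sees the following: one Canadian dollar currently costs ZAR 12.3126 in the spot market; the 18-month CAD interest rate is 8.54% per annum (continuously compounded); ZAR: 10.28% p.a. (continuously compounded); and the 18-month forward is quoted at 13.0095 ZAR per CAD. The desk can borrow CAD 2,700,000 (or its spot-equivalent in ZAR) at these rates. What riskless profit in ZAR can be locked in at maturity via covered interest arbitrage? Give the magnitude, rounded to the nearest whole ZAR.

T = 18/12 years.
Route A — deposit CAD, sell forward: 2,700,000 × 1.1366666637 × 13.0095 = ZAR 39,926,155.40.
Route B — convert at spot, deposit ZAR: 2,700,000 × 12.3126 × 1.1667242083 = ZAR 38,786,602.92.
The quoted forward overvalues CAD, so borrow ZAR, buy CAD at spot, deposit the CAD at 8.54%, and sell the proceeds forward at 13.0095.
Arbitrage profit = |39,926,155.40 − 38,786,602.92| = ZAR 1,139,552.

ZAR 1,139,552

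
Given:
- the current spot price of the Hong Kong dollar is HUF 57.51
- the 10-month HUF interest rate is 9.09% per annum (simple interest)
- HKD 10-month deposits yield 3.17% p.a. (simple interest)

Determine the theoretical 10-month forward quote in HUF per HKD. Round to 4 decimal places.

T = 10/12 years.
HUF accumulates by 1 + 0.0909×10/12 = 1.075750.
HKD growth factor: 1 + 0.0317×10/12 = 1.02641667.
Forward (HUF per HKD) = 57.51 × 1.075750 / 1.02641667 = 60.274140.

60.2741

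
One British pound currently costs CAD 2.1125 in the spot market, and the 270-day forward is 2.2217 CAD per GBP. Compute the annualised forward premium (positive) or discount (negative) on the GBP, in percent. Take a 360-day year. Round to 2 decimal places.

T = 270/360 years.
(F − S)/S = (2.2217 − 2.1125)/2.1125 = 0.0516923.
Annualise by dividing by T: 0.0516923 / (270/360) = 0.068923 → 6.89%.

+6.89%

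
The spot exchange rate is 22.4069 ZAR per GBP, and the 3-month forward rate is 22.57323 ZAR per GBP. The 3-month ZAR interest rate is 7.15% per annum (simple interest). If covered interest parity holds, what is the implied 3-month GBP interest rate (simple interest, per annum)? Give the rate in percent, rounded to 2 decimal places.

T = 3/12 years.
F/S = 22.57323/22.4069 = 1.0074232 = (growth of ZAR) / (growth of GBP).
ZAR growth factor: 1 + 0.0715×3/12 = 1.017875.
That pins the GBP growth at 1.0103748.
r = (1.0103748 − 1)/(3/12) = 0.041499 → 4.15%.

4.15%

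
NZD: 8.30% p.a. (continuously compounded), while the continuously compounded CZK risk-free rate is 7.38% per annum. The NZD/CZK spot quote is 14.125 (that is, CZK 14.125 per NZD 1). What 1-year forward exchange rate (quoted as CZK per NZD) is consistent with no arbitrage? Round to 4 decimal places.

T = 1 year.
Growth of 1 CZK over T: e^(0.0738×1) = 1.07659147.
NZD growth factor: e^(0.0830×1) = 1.08654181.
So F = 14.125 × 1.07659147 / 1.08654181 = 13.995646 (CZK/NZD).

13.9956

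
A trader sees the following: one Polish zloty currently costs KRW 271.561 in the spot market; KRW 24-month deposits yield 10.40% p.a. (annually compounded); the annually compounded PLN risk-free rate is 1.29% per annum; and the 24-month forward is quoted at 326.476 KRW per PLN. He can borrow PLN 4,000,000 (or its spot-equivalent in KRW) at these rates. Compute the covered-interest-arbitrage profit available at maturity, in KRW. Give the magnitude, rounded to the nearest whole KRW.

T = 2 years.
Keep in PLN, deliver into the forward: 4,000,000·1.02596641·326.476 = KRW 1,339,813,638.68.
Swap to KRW now, deposit: 4,000,000·271.561·1.218816 = KRW 1,323,931,567.10.
The quoted forward overvalues PLN, so borrow KRW, buy PLN at spot, deposit the PLN at 1.29%, and sell the proceeds forward at 326.476.
The gap between the two covered legs is KRW 15,882,072.

KRW 15,882,072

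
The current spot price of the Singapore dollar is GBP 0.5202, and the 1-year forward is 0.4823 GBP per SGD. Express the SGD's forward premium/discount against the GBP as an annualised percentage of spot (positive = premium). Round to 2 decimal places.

-7.29%

T = 1 year.
Period premium: (0.4823 − 0.5202)/0.5202 = -0.0728566.
Annualise by dividing by T: -0.0728566 / 1 = -0.072857 → -7.29%.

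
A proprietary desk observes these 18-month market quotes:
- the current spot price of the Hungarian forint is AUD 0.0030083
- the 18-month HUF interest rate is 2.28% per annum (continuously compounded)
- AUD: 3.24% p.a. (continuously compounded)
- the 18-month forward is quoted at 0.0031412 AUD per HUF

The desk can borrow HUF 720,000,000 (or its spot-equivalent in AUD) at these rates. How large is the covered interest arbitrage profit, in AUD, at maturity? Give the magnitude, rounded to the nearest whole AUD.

AUD 66,508

T = 18/12 years.
Keep in HUF, deliver into the forward: 720,000,000·1.034791544·0.0031412 = AUD 2,340,350.78.
Swap to AUD now, deposit: 720,000,000·0.0030083·1.049800347 = AUD 2,273,842.36.
The quoted forward overvalues HUF, so borrow AUD, buy HUF at spot, deposit the HUF at 2.28%, and sell the proceeds forward at 0.0031412.
Profit = 2,340,350.78 − 2,273,842.36 = AUD 66,508.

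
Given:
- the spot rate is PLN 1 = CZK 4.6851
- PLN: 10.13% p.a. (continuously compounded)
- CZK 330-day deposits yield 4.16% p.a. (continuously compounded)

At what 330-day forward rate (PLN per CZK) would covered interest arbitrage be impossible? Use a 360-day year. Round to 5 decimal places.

0.22545

T = 330/360 years.
CZK accumulates by e^(0.0416×330/360) = 1.0388697.
PLN accumulates by e^(0.1013×330/360) = 1.0973063.
So F = 4.6851 × 1.0388697 / 1.0973063 = 4.435597 (CZK/PLN).
Quoted the other way: 1/4.435597 = 0.22545 PLN per CZK.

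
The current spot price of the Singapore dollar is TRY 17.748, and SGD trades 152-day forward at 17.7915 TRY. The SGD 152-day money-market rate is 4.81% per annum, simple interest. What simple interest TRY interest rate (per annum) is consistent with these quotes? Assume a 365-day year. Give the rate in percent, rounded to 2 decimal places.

T = 152/365 years.
CIP gives F = S · g_TRY/g_SGD, so g_TRY/g_SGD = 17.7915/17.748 = 1.0024510.
SGD growth factor: 1 + 0.0481×152/365 = 1.0200307.
Hence g_TRY = 1.0225308.
r = (1.0225308 − 1)/(152/365) = 0.054104 → 5.41%.

5.41%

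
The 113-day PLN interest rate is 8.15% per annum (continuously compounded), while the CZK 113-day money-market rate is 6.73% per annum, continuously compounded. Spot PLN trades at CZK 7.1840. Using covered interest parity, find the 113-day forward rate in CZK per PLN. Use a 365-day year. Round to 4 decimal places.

T = 113/365 years.
Growth of 1 CZK over T: e^(0.0673×113/365) = 1.0210539.
PLN growth factor: e^(0.0815×113/365) = 1.0255525.
Forward (CZK per PLN) = 7.184 × 1.0210539 / 1.0255525 = 7.152487.

7.1525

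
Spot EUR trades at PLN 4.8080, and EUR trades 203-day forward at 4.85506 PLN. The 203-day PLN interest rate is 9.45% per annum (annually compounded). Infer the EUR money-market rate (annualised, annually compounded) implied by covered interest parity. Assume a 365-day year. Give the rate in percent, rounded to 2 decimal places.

T = 203/365 years.
F/S = 4.85506/4.808 = 1.0097879 = (growth of PLN) / (growth of EUR).
The PLN side grows by (1 + 0.0945)^(203/365) = 1.0515027.
Hence g_EUR = 1.0413105.
Annualise: 1.0413105^(365/203) − 1 = 0.075498 = 7.55%.

7.55%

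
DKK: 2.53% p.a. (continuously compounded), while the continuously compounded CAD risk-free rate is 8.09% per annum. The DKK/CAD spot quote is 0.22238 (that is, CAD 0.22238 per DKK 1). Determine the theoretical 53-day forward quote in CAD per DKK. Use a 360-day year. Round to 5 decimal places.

T = 53/360 years.
CAD accumulates by e^(0.0809×53/360) = 1.0119815.
DKK accumulates by e^(0.0253×53/360) = 1.0037317.
So F = 0.22238 × 1.0119815 / 1.0037317 = 0.2242078 (CAD/DKK).

0.22421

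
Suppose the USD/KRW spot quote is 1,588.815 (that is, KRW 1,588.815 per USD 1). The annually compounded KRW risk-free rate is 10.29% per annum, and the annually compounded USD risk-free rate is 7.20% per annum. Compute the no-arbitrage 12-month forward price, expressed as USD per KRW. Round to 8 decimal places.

T = 1 year.
KRW accumulates by (1 + 0.1029)^1 = 1.102900.
USD accumulates by (1 + 0.0720)^1 = 1.072000.
CIP: F = S · (grow KRW)/(grow USD) = 1588.815 × 1.102900/1.072000 = 1634.612 KRW per USD.
Invert for USD per KRW: 1 / 1634.612 = 0.00061177.

0.00061177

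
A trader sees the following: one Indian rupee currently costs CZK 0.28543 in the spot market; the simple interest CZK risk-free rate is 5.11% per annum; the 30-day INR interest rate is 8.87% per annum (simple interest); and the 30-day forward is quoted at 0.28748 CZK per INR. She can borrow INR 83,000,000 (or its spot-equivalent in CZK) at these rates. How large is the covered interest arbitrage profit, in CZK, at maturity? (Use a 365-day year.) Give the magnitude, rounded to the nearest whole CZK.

T = 30/365 years.
Route A — deposit INR, sell forward: 83,000,000 × 1.007290411 × 0.28748 = CZK 24,034,795.33.
Route B — convert at spot, deposit CZK: 83,000,000 × 0.28543 × 1.004200 = CZK 23,790,190.90.
The quoted forward overvalues INR, so borrow CZK, buy INR at spot, deposit the INR at 8.87%, and sell the proceeds forward at 0.28748.
The gap between the two covered legs is CZK 244,604.

CZK 244,604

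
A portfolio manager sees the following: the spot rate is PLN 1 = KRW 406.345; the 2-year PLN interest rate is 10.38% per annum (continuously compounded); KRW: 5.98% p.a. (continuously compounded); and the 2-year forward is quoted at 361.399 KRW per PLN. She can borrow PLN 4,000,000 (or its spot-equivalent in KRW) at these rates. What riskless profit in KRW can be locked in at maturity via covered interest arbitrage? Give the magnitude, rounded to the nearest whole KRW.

KRW 52,752,894

T = 2 years.
Route A — deposit PLN, sell forward: 4,000,000 × 1.230720782765 × 361.399 = KRW 1,779,125,040.68.
Route B — convert at spot, deposit KRW: 4,000,000 × 406.345 × 1.127045943026 = KRW 1,831,877,934.88.
The quoted forward undervalues PLN, so borrow PLN, convert to KRW at spot, deposit the KRW at 5.98%, and buy PLN forward at 361.399 to cover the loan.
Profit = 1,831,877,934.88 − 1,779,125,040.68 = KRW 52,752,894.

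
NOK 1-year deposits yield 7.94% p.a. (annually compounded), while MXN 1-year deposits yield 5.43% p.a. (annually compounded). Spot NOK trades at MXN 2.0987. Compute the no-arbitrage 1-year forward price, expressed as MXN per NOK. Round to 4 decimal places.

T = 1 year.
Growth of 1 MXN over T: (1 + 0.0543)^1 = 1.054300.
NOK accumulates by (1 + 0.0794)^1 = 1.079400.
Forward (MXN per NOK) = 2.0987 × 1.054300 / 1.079400 = 2.049898.

2.0499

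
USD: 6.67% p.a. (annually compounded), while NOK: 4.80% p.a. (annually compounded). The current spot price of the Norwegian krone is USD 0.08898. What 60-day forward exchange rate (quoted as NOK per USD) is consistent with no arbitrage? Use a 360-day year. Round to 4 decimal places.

11.2054

T = 60/360 years.
Growth of 1 USD over T: (1 + 0.0667)^(60/360) = 1.01081974.
NOK growth factor: (1 + 0.0480)^(60/360) = 1.00784454.
Forward (USD per NOK) = 0.08898 × 1.01081974 / 1.00784454 = 0.089242673.
Quoted the other way: 1/0.089242673 = 11.2054 NOK per USD.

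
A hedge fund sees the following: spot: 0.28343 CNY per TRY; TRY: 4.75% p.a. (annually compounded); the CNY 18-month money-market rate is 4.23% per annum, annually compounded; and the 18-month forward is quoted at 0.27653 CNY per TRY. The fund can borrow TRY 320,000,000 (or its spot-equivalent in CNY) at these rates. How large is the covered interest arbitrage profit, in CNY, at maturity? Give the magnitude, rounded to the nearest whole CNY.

T = 18/12 years.
Route A — deposit TRY, sell forward: 320,000,000 × 1.0720895121 × 0.27653 = CNY 94,868,772.09.
Route B — convert at spot, deposit CNY: 320,000,000 × 0.28343 × 1.0641163268 = CNY 96,512,796.96.
The quoted forward undervalues TRY, so borrow TRY, convert to CNY at spot, deposit the CNY at 4.23%, and buy TRY forward at 0.27653 to cover the loan.
The gap between the two covered legs is CNY 1,644,025.

CNY 1,644,025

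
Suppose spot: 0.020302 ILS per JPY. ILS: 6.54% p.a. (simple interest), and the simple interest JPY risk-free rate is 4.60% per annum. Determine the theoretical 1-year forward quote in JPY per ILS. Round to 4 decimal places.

48.3593

T = 1 year.
ILS accumulates by 1 + 0.0654×1 = 1.065400.
Growth of 1 JPY over T: 1 + 0.0460×1 = 1.046000.
Forward (ILS per JPY) = 0.020302 × 1.065400 / 1.046000 = 0.020678538.
Quoted the other way: 1/0.020678538 = 48.3593 JPY per ILS.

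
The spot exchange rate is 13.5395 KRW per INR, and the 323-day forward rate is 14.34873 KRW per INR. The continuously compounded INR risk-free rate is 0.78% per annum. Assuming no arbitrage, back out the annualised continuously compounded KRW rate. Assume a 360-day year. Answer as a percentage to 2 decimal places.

7.25%

T = 323/360 years.
CIP gives F = S · g_KRW/g_INR, so g_KRW/g_INR = 14.34873/13.5395 = 1.0597681.
The INR side grows by e^(0.0078×323/360) = 1.0070229.
Hence g_KRW = 1.0672107.
r = ln(1.0672107)/(323/360) = 0.072500 → 7.25%.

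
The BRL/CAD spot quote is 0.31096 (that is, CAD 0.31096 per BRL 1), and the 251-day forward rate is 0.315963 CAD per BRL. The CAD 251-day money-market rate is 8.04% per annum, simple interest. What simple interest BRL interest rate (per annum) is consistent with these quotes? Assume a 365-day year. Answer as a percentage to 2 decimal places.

T = 251/365 years.
By CIP, F/S equals the CAD-to-BRL growth ratio: 0.315963/0.31096 = 1.0160889.
CAD growth factor: 1 + 0.0804×251/365 = 1.0552888.
That pins the BRL growth at 1.0385792.
r = (1.0385792 − 1)/(251/365) = 0.056101 → 5.61%.

5.61%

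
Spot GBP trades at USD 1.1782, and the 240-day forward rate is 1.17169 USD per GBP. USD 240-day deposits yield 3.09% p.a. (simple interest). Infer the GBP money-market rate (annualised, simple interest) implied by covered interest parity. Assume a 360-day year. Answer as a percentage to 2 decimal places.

3.94%

T = 240/360 years.
CIP gives F = S · g_USD/g_GBP, so g_USD/g_GBP = 1.17169/1.1782 = 0.9944746.
The USD side grows by 1 + 0.0309×240/360 = 1.020600.
Hence g_GBP = 1.0262706.
(1.0262706 − 1)/T = 0.039406, i.e. 3.94%.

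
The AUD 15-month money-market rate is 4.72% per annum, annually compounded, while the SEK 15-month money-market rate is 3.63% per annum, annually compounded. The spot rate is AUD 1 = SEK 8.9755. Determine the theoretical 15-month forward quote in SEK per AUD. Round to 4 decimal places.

T = 15/12 years.
Growth of 1 SEK over T: (1 + 0.0363)^(15/12) = 1.045579.
Growth of 1 AUD over T: (1 + 0.0472)^(15/12) = 1.0593441.
So F = 8.9755 × 1.045579 / 1.0593441 = 8.858872 (SEK/AUD).

8.8589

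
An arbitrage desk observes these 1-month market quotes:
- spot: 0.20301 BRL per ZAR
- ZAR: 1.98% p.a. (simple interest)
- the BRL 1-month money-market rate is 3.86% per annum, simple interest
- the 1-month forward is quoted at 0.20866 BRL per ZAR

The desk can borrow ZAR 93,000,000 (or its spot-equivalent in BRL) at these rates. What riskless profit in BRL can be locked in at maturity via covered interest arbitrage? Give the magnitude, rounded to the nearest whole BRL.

T = 1/12 years.
Keep in ZAR, deliver into the forward: 93,000,000·1.001650·0.20866 = BRL 19,437,398.88.
Swap to BRL now, deposit: 93,000,000·0.20301·1.0032166667 = BRL 18,940,660.44.
The quoted forward overvalues ZAR, so borrow BRL, buy ZAR at spot, deposit the ZAR at 1.98%, and sell the proceeds forward at 0.20866.
The gap between the two covered legs is BRL 496,738.

BRL 496,738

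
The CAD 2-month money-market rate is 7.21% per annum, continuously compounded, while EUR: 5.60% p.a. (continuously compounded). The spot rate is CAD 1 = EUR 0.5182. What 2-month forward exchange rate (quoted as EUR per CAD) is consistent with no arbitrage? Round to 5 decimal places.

T = 2/12 years.
EUR growth factor: e^(0.0560×2/12) = 1.009377.
CAD growth factor: e^(0.0721×2/12) = 1.0120892.
Forward (EUR per CAD) = 0.5182 × 1.009377 / 1.0120892 = 0.5168113.

0.51681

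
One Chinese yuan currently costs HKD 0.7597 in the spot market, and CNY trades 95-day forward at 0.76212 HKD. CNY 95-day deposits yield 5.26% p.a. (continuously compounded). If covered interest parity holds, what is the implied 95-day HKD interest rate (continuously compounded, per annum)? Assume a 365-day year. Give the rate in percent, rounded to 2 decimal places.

T = 95/365 years.
F/S = 0.76212/0.7597 = 1.0031855 = (growth of HKD) / (growth of CNY).
CNY growth factor: e^(0.0526×95/365) = 1.0137846.
That pins the HKD growth at 1.017014.
r = ln(1.017014)/(95/365) = 0.064820 → 6.48%.

6.48%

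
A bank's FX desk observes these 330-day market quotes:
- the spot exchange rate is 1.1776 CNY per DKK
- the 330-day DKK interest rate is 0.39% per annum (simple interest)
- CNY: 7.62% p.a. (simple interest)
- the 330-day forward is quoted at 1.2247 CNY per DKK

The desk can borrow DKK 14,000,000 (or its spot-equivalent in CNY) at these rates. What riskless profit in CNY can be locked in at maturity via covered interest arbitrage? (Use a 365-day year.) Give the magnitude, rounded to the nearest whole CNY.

CNY 415,943

T = 330/365 years.
Invest the DKK and cover forward: 14,000,000 × 1.0035260274 × 1.2247 = CNY 17,206,256.56.
Convert at spot and invest in CNY: 14,000,000 × 1.1776 × 1.0688931507 = CNY 17,622,200.04.
The quoted forward undervalues DKK, so borrow DKK, convert to CNY at spot, deposit the CNY at 7.62%, and buy DKK forward at 1.2247 to cover the loan.
Profit = 17,622,200.04 − 17,206,256.56 = CNY 415,943.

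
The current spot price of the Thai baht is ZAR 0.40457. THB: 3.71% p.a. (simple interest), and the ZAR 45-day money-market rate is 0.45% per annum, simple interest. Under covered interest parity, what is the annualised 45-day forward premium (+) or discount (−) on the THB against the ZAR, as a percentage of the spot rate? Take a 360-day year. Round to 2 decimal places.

T = 45/360 years.
CIP forward (ZAR per THB) = 0.40457 × 1.0005625/1.0046375 = 0.40292899.
(F − S)/S ÷ T = (0.40292899 − 0.40457)/0.40457/(45/360) = -0.032449 → -3.24%.

-3.24%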